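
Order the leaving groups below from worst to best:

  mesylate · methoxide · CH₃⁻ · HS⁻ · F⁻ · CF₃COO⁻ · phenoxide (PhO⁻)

mesylate: pKₐ(CH₃SO₃H (MsOH)) ≈ -1.9
CF₃COO⁻: pKₐ(CF₃COOH) ≈ 0.2 — strongly electron-withdrawing CF₃ stabilises the carboxylate
F⁻: pKₐ(HF) ≈ 3.2
HS⁻: pKₐ(H₂S) ≈ 7 — larger and more polarisable than the oxygen analogue
phenoxide (PhO⁻): pKₐ(C₆H₅OH (phenol)) ≈ 10 — resonance into the ring helps, but still a poor LG
methoxide: pKₐ(CH₃OH) ≈ 15.5 — strong base; alkoxides do not leave unassisted
CH₃⁻: pKₐ(CH₄) ≈ 48 — unstabilised carbanion; the worst conceivable leaving group
Reversing gives the worst-to-best order requested.

CH₃⁻ < methoxide < phenoxide (PhO⁻) < HS⁻ < F⁻ < CF₃COO⁻ < mesylate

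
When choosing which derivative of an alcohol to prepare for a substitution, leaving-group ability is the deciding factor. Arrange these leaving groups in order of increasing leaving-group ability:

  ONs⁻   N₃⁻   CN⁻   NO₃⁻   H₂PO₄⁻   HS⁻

CN⁻ < HS⁻ < N₃⁻ < H₂PO₄⁻ < NO₃⁻ < ONs⁻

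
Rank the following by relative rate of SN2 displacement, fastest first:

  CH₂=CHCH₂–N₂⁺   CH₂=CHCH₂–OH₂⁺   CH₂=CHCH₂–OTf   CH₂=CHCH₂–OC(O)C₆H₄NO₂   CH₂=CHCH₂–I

CH₂=CHCH₂–N₂⁺ > CH₂=CHCH₂–OTf > CH₂=CHCH₂–I > CH₂=CHCH₂–OH₂⁺ > CH₂=CHCH₂–OC(O)C₆H₄NO₂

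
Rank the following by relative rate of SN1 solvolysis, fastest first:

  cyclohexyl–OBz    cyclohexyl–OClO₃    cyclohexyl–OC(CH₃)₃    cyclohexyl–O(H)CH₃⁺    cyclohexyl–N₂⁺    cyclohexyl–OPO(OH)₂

cyclohexyl–N₂⁺ > cyclohexyl–OClO₃ > cyclohexyl–O(H)CH₃⁺ > cyclohexyl–OPO(OH)₂ > cyclohexyl–OBz > cyclohexyl–OC(CH₃)₃

Identical carbon frameworks mean the comparison reduces to leaving-group quality.
Leaving-group ability tracks the stability of the departed species; conjugate-acid pKₐ is the usual yardstick (lower pKₐ → better LG).
cyclohexyl–N₂⁺ loses N₂: no meaningful conjugate acid; N₂ departs as an exceptionally stable neutral molecule
cyclohexyl–OClO₃ loses ClO₄⁻: pKₐ(HClO₄) ≈ -10
cyclohexyl–O(H)CH₃⁺ loses R'OH: pKₐ(R'OH₂⁺) ≈ -2.4
cyclohexyl–OPO(OH)₂ loses H₂PO₄⁻: pKₐ(H₃PO₄) ≈ 2.1
cyclohexyl–OBz loses PhCOO⁻: pKₐ(C₆H₅COOH) ≈ 4.2
cyclohexyl–OC(CH₃)₃ loses (CH₃)₃CO⁻: pKₐ(t-BuOH) ≈ 18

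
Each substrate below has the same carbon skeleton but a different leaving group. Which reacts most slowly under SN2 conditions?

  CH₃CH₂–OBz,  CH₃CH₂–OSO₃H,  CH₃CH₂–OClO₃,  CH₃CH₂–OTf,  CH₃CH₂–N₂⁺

CH₃CH₂–OBz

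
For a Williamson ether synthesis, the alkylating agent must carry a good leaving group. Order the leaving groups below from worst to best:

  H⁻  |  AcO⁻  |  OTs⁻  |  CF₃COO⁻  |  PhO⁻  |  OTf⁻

H⁻ < PhO⁻ < AcO⁻ < CF₃COO⁻ < OTs⁻ < OTf⁻

A good leaving group is a weak base: the lower the pKₐ of its conjugate acid, the more readily it departs.
OTf⁻: pKₐ(CF₃SO₃H (triflic acid)) ≈ -14 — charge spread over three oxygens and a CF₃ group; the premier leaving group in synthesis
OTs⁻: pKₐ(p-CH₃C₆H₄SO₃H (TsOH)) ≈ -2.8 — resonance-delocalised arenesulfonate
CF₃COO⁻: pKₐ(CF₃COOH) ≈ 0.2
AcO⁻: pKₐ(CH₃COOH) ≈ 4.8
PhO⁻: pKₐ(C₆H₅OH (phenol)) ≈ 10
H⁻: pKₐ(H₂) ≈ 36 — extremely strong base; leaves only in special hydride-transfer contexts
Reversing gives the worst-to-best order requested.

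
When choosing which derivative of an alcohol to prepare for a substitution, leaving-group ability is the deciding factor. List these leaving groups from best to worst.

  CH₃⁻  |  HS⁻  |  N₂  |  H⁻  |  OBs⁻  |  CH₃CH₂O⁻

N₂: no meaningful conjugate acid; N₂ departs as an exceptionally stable neutral molecule
OBs⁻: pKₐ(p-BrC₆H₄SO₃H) ≈ -2.8
HS⁻: pKₐ(H₂S) ≈ 7
CH₃CH₂O⁻: pKₐ(CH₃CH₂OH) ≈ 16
H⁻: pKₐ(H₂) ≈ 36
CH₃⁻: pKₐ(CH₄) ≈ 48

N₂ > OBs⁻ > HS⁻ > CH₃CH₂O⁻ > H⁻ > CH₃⁻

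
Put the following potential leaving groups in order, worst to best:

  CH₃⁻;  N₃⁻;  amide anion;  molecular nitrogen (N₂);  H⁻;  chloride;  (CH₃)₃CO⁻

CH₃⁻ < amide anion < H⁻ < (CH₃)₃CO⁻ < N₃⁻ < chloride < molecular nitrogen (N₂)

Leaving-group ability tracks the stability of the departed species; conjugate-acid pKₐ is the usual yardstick (lower pKₐ → better LG).
molecular nitrogen (N₂): no meaningful conjugate acid; N₂ departs as an exceptionally stable neutral molecule
chloride: pKₐ(HCl) ≈ -7
N₃⁻: pKₐ(HN₃) ≈ 4.7
(CH₃)₃CO⁻: pKₐ(t-BuOH) ≈ 18
H⁻: pKₐ(H₂) ≈ 36
amide anion: pKₐ(NH₃) ≈ 38
CH₃⁻: pKₐ(CH₄) ≈ 48
Reversing gives the worst-to-best order requested.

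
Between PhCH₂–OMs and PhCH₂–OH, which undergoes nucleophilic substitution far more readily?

From PhCH₂–OH the departing group would be OH⁻ (pKₐ(H₂O) ≈ 15.7). Strong base; essentially never leaves without prior activation.
From PhCH₂–OMs the leaving group is OMs⁻ (pKₐ(CH₃SO₃H (MsOH)) ≈ -1.9). Resonance-delocalised alkanesulfonate.
(In practice PhCH₂–OMs is made from PhCH₂–OH by treatment with MsCl / Et₃N, converting the hydroxyl into a mesylate.)

PhCH₂–OMs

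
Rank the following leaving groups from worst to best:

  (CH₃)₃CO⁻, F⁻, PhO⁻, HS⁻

F⁻: pKₐ(HF) ≈ 3.2
HS⁻: pKₐ(H₂S) ≈ 7 — larger and more polarisable than the oxygen analogue
PhO⁻: pKₐ(C₆H₅OH (phenol)) ≈ 10 — resonance into the ring helps, but still a poor LG
(CH₃)₃CO⁻: pKₐ(t-BuOH) ≈ 18 — bulky, strongly basic alkoxide
Reversing gives the worst-to-best order requested.

(CH₃)₃CO⁻ < PhO⁻ < HS⁻ < F⁻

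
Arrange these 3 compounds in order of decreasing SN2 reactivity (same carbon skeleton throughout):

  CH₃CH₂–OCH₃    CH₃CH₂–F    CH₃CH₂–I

CH₃CH₂–I > CH₃CH₂–F > CH₃CH₂–OCH₃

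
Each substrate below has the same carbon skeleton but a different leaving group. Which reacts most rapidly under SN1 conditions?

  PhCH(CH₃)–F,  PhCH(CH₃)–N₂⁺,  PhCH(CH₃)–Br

PhCH(CH₃)–N₂⁺

The skeletons are identical, so relative rate is governed entirely by leaving-group ability.
Leaving-group ability tracks the stability of the departed species; conjugate-acid pKₐ is the usual yardstick (lower pKₐ → better LG).
PhCH(CH₃)–N₂⁺ loses N₂: no meaningful conjugate acid; N₂ departs as an exceptionally stable neutral molecule
PhCH(CH₃)–Br loses Br⁻: pKₐ(HBr) ≈ -9
PhCH(CH₃)–F loses F⁻: pKₐ(HF) ≈ 3.2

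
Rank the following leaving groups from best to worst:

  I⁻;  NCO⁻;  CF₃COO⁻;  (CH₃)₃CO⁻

I⁻ > CF₃COO⁻ > NCO⁻ > (CH₃)₃CO⁻

Leaving-group ability tracks the stability of the departed species; conjugate-acid pKₐ is the usual yardstick (lower pKₐ → better LG).
I⁻: pKₐ(HI) ≈ -10
CF₃COO⁻: pKₐ(CF₃COOH) ≈ 0.2
NCO⁻: pKₐ(HOCN) ≈ 3.5
(CH₃)₃CO⁻: pKₐ(t-BuOH) ≈ 18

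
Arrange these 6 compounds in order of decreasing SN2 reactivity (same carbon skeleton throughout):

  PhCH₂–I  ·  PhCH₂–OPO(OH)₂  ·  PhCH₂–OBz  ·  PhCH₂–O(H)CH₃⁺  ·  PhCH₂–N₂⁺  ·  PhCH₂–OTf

PhCH₂–N₂⁺ > PhCH₂–OTf > PhCH₂–I > PhCH₂–O(H)CH₃⁺ > PhCH₂–OPO(OH)₂ > PhCH₂–OBz

With the same alkyl group throughout, only the leaving group differentiates the rates.
A good leaving group is a weak base: the lower the pKₐ of its conjugate acid, the more readily it departs.
PhCH₂–N₂⁺ loses N₂: no meaningful conjugate acid; N₂ departs as an exceptionally stable neutral molecule
PhCH₂–OTf loses OTf⁻: pKₐ(CF₃SO₃H (triflic acid)) ≈ -14
PhCH₂–I loses I⁻: pKₐ(HI) ≈ -10
PhCH₂–O(H)CH₃⁺ loses R'OH: pKₐ(R'OH₂⁺) ≈ -2.4
PhCH₂–OPO(OH)₂ loses H₂PO₄⁻: pKₐ(H₃PO₄) ≈ 2.1
PhCH₂–OBz loses PhCOO⁻: pKₐ(C₆H₅COOH) ≈ 4.2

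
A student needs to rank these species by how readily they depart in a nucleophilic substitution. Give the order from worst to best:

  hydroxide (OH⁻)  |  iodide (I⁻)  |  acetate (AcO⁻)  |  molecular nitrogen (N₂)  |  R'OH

A good leaving group is a weak base: the lower the pKₐ of its conjugate acid, the more readily it departs.
molecular nitrogen (N₂): no meaningful conjugate acid; N₂ departs as an exceptionally stable neutral molecule
iodide (I⁻): pKₐ(HI) ≈ -10
R'OH: pKₐ(R'OH₂⁺) ≈ -2.4
acetate (AcO⁻): pKₐ(CH₃COOH) ≈ 4.8
hydroxide (OH⁻): pKₐ(H₂O) ≈ 15.7
Reversing gives the worst-to-best order requested.

hydroxide (OH⁻) < acetate (AcO⁻) < R'OH < iodide (I⁻) < molecular nitrogen (N₂)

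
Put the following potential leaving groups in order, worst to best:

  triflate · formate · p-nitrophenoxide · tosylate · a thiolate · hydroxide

triflate: pKₐ(CF₃SO₃H (triflic acid)) ≈ -14
tosylate: pKₐ(p-CH₃C₆H₄SO₃H (TsOH)) ≈ -2.8
formate: pKₐ(HCOOH) ≈ 3.8 — resonance-stabilised carboxylate
p-nitrophenoxide: pKₐ(p-nitrophenol) ≈ 7.2 — nitro group delocalises the charge; the classic chromogenic LG
a thiolate: pKₐ(RSH (a thiol)) ≈ 10.5 — moderately basic; rarely leaves without activation
hydroxide: pKₐ(H₂O) ≈ 15.7 — strong base; essentially never leaves without prior activation
Reversing gives the worst-to-best order requested.

hydroxide < a thiolate < p-nitrophenoxide < formate < tosylate < triflate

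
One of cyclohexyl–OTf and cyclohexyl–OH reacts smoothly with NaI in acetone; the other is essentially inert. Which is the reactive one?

cyclohexyl–OTf

From cyclohexyl–OH the departing group would be OH⁻ (pKₐ(H₂O) ≈ 15.7). Strong base; essentially never leaves without prior activation.
From cyclohexyl–OTf the leaving group is OTf⁻ (pKₐ(CF₃SO₃H (triflic acid)) ≈ -14). Charge spread over three oxygens and a CF₃ group; the premier leaving group in synthesis.
(In practice cyclohexyl–OTf is made from cyclohexyl–OH by treatment with Tf₂O / 2,6-lutidine, converting the hydroxyl into a triflate.)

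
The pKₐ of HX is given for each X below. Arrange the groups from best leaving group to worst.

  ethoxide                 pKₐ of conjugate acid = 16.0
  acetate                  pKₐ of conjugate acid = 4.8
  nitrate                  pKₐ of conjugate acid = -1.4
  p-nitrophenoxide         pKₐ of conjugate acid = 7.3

Lower conjugate-acid pKₐ ⇒ weaker base ⇒ better leaving group.
Sorting by the given values: nitrate (-1.4), acetate (4.8), p-nitrophenoxide (7.3), ethoxide (16.0).

nitrate > acetate > p-nitrophenoxide > ethoxide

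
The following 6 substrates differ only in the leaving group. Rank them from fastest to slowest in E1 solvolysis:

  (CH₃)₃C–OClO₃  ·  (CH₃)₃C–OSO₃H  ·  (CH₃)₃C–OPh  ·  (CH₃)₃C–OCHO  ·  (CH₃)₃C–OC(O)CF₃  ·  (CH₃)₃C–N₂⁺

(CH₃)₃C–N₂⁺ > (CH₃)₃C–OClO₃ > (CH₃)₃C–OSO₃H > (CH₃)₃C–OC(O)CF₃ > (CH₃)₃C–OCHO > (CH₃)₃C–OPh

Same R in every case — rank the leaving groups.
Rank by basicity of the departing species: weakest base leaves most easily.
(CH₃)₃C–N₂⁺ loses N₂: no meaningful conjugate acid; N₂ departs as an exceptionally stable neutral molecule
(CH₃)₃C–OClO₃ loses ClO₄⁻: pKₐ(HClO₄) ≈ -10
(CH₃)₃C–OSO₃H loses HSO₄⁻: pKₐ(H₂SO₄) ≈ -3
(CH₃)₃C–OC(O)CF₃ loses CF₃COO⁻: pKₐ(CF₃COOH) ≈ 0.2
(CH₃)₃C–OCHO loses HCOO⁻: pKₐ(HCOOH) ≈ 3.8
(CH₃)₃C–OPh loses PhO⁻: pKₐ(C₆H₅OH (phenol)) ≈ 10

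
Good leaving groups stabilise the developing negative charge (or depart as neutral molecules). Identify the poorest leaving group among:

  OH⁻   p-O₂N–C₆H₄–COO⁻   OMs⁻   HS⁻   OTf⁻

The more stable X⁻ (or X) is on its own — i.e. the weaker a base it is — the better a leaving group it makes.
OTf⁻: pKₐ(CF₃SO₃H (triflic acid)) ≈ -14
OMs⁻: pKₐ(CH₃SO₃H (MsOH)) ≈ -1.9
p-O₂N–C₆H₄–COO⁻: pKₐ(p-nitrobenzoic acid) ≈ 3.4
HS⁻: pKₐ(H₂S) ≈ 7
OH⁻: pKₐ(H₂O) ≈ 15.7

OH⁻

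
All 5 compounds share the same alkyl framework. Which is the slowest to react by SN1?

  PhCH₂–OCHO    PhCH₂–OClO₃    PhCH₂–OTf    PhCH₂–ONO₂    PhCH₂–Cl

PhCH₂–OCHO

With the same alkyl group throughout, only the leaving group differentiates the rates.
Rank by basicity of the departing species: weakest base leaves most easily.
PhCH₂–OTf loses OTf⁻: pKₐ(CF₃SO₃H (triflic acid)) ≈ -14
PhCH₂–OClO₃ loses ClO₄⁻: pKₐ(HClO₄) ≈ -10
PhCH₂–Cl loses Cl⁻: pKₐ(HCl) ≈ -7
PhCH₂–ONO₂ loses NO₃⁻: pKₐ(HNO₃) ≈ -1.3
PhCH₂–OCHO loses HCOO⁻: pKₐ(HCOOH) ≈ 3.8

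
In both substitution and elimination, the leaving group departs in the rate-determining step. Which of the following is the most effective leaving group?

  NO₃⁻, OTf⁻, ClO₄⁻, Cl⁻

OTf⁻

The more stable X⁻ (or X) is on its own — i.e. the weaker a base it is — the better a leaving group it makes.
OTf⁻: pKₐ(CF₃SO₃H (triflic acid)) ≈ -14
ClO₄⁻: pKₐ(HClO₄) ≈ -10
Cl⁻: pKₐ(HCl) ≈ -7
NO₃⁻: pKₐ(HNO₃) ≈ -1.3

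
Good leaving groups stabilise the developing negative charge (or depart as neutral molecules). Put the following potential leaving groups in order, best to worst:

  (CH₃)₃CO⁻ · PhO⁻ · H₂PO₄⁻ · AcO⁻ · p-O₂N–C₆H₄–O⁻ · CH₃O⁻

A good leaving group is a weak base: the lower the pKₐ of its conjugate acid, the more readily it departs.
H₂PO₄⁻: pKₐ(H₃PO₄) ≈ 2.1 — moderate base; biological leaving group after further activation
AcO⁻: pKₐ(CH₃COOH) ≈ 4.8
p-O₂N–C₆H₄–O⁻: pKₐ(p-nitrophenol) ≈ 7.2 — nitro group delocalises the charge; the classic chromogenic LG
PhO⁻: pKₐ(C₆H₅OH (phenol)) ≈ 10 — resonance into the ring helps, but still a poor LG
CH₃O⁻: pKₐ(CH₃OH) ≈ 15.5 — strong base; alkoxides do not leave unassisted
(CH₃)₃CO⁻: pKₐ(t-BuOH) ≈ 18

H₂PO₄⁻ > AcO⁻ > p-O₂N–C₆H₄–O⁻ > PhO⁻ > CH₃O⁻ > (CH₃)₃CO⁻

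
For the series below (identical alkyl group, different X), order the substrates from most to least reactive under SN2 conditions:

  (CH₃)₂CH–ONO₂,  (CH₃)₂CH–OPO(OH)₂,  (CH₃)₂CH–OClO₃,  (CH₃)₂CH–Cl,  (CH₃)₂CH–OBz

With the same alkyl group throughout, only the leaving group differentiates the rates.
The more stable X⁻ (or X) is on its own — i.e. the weaker a base it is — the better a leaving group it makes.
(CH₃)₂CH–OClO₃ loses ClO₄⁻: pKₐ(HClO₄) ≈ -10
(CH₃)₂CH–Cl loses Cl⁻: pKₐ(HCl) ≈ -7
(CH₃)₂CH–ONO₂ loses NO₃⁻: pKₐ(HNO₃) ≈ -1.3
(CH₃)₂CH–OPO(OH)₂ loses H₂PO₄⁻: pKₐ(H₃PO₄) ≈ 2.1
(CH₃)₂CH–OBz loses PhCOO⁻: pKₐ(C₆H₅COOH) ≈ 4.2

(CH₃)₂CH–OClO₃ > (CH₃)₂CH–Cl > (CH₃)₂CH–ONO₂ > (CH₃)₂CH–OPO(OH)₂ > (CH₃)₂CH–OBz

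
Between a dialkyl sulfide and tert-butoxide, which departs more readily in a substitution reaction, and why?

a dialkyl sulfide

a dialkyl sulfide is the better leaving group.
pKₐ(R'₂SH⁺) ≈ -7 versus pKₐ(t-BuOH) ≈ 18: a dialkyl sulfide is the much weaker base.
Neutral; leaves from a sulfonium salt (R–SR'₂⁺).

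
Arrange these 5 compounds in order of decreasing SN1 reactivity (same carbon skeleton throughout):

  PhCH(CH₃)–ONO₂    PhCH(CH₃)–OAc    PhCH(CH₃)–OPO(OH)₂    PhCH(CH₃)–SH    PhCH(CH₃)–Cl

PhCH(CH₃)–Cl > PhCH(CH₃)–ONO₂ > PhCH(CH₃)–OPO(OH)₂ > PhCH(CH₃)–OAc > PhCH(CH₃)–SH

With the same alkyl group throughout, only the leaving group differentiates the rates.
Rank by basicity of the departing species: weakest base leaves most easily.
PhCH(CH₃)–Cl loses Cl⁻: pKₐ(HCl) ≈ -7
PhCH(CH₃)–ONO₂ loses NO₃⁻: pKₐ(HNO₃) ≈ -1.3
PhCH(CH₃)–OPO(OH)₂ loses H₂PO₄⁻: pKₐ(H₃PO₄) ≈ 2.1
PhCH(CH₃)–OAc loses AcO⁻: pKₐ(CH₃COOH) ≈ 4.8
PhCH(CH₃)–SH loses HS⁻: pKₐ(H₂S) ≈ 7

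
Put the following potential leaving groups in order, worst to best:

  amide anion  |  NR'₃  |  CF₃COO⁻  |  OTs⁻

amide anion < NR'₃ < CF₃COO⁻ < OTs⁻

Leaving-group ability tracks the stability of the departed species; conjugate-acid pKₐ is the usual yardstick (lower pKₐ → better LG).
OTs⁻: pKₐ(p-CH₃C₆H₄SO₃H (TsOH)) ≈ -2.8 — resonance-delocalised arenesulfonate
CF₃COO⁻: pKₐ(CF₃COOH) ≈ 0.2
NR'₃: pKₐ(R'₃NH⁺) ≈ 10.7 — neutral but still a fairly strong base; Hofmann-elimination LG
amide anion: pKₐ(NH₃) ≈ 38
The question asks for worst first, so the sequence is read in increasing leaving-group ability.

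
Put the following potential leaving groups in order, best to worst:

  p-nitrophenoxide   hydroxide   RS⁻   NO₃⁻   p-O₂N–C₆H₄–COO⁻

The more stable X⁻ (or X) is on its own — i.e. the weaker a base it is — the better a leaving group it makes.
NO₃⁻: pKₐ(HNO₃) ≈ -1.3 — resonance-delocalised over three oxygens
p-O₂N–C₆H₄–COO⁻: pKₐ(p-nitrobenzoic acid) ≈ 3.4 — electron-withdrawing nitro group stabilises the carboxylate
p-nitrophenoxide: pKₐ(p-nitrophenol) ≈ 7.2
RS⁻: pKₐ(RSH (a thiol)) ≈ 10.5 — moderately basic; rarely leaves without activation
hydroxide: pKₐ(H₂O) ≈ 15.7

NO₃⁻ > p-O₂N–C₆H₄–COO⁻ > p-nitrophenoxide > RS⁻ > hydroxide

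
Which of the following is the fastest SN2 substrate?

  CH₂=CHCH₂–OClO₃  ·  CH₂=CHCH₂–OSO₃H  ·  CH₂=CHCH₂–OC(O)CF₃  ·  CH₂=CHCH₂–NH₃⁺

The skeletons are identical, so relative rate is governed entirely by leaving-group ability.
Rank by basicity of the departing species: weakest base leaves most easily.
CH₂=CHCH₂–OClO₃ loses ClO₄⁻: pKₐ(HClO₄) ≈ -10
CH₂=CHCH₂–OSO₃H loses HSO₄⁻: pKₐ(H₂SO₄) ≈ -3
CH₂=CHCH₂–OC(O)CF₃ loses CF₃COO⁻: pKₐ(CF₃COOH) ≈ 0.2
CH₂=CHCH₂–NH₃⁺ loses NH₃: pKₐ(NH₄⁺) ≈ 9.2

CH₂=CHCH₂–OClO₃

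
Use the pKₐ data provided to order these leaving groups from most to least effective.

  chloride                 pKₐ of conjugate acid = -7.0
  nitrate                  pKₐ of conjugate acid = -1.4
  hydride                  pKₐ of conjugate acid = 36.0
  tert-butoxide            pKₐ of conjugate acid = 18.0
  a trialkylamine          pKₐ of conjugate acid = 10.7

chloride > nitrate > a trialkylamine > tert-butoxide > hydride

Lower conjugate-acid pKₐ ⇒ weaker base ⇒ better leaving group.
Sorting by the given values: chloride (-7.0), nitrate (-1.4), a trialkylamine (10.7), tert-butoxide (18.0), hydride (36.0).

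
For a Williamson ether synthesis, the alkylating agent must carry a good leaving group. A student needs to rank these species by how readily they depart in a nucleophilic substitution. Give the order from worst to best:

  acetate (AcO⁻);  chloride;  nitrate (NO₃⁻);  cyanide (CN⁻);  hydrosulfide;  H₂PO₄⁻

cyanide (CN⁻) < hydrosulfide < acetate (AcO⁻) < H₂PO₄⁻ < nitrate (NO₃⁻) < chloride

The more stable X⁻ (or X) is on its own — i.e. the weaker a base it is — the better a leaving group it makes.
chloride: pKₐ(HCl) ≈ -7 — moderately weak base
nitrate (NO₃⁻): pKₐ(HNO₃) ≈ -1.3
H₂PO₄⁻: pKₐ(H₃PO₄) ≈ 2.1 — moderate base; biological leaving group after further activation
acetate (AcO⁻): pKₐ(CH₃COOH) ≈ 4.8 — resonance-stabilised but still a weak base
hydrosulfide: pKₐ(H₂S) ≈ 7
cyanide (CN⁻): pKₐ(HCN) ≈ 9.2
Listed from poorest to best leaving group as asked.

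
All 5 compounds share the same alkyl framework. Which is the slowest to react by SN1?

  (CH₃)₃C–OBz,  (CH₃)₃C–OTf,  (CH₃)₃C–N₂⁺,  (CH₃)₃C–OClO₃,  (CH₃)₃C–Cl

(CH₃)₃C–OBz

With the same alkyl group throughout, only the leaving group differentiates the rates.
Leaving-group ability tracks the stability of the departed species; conjugate-acid pKₐ is the usual yardstick (lower pKₐ → better LG).
(CH₃)₃C–N₂⁺ loses N₂: no meaningful conjugate acid; N₂ departs as an exceptionally stable neutral molecule
(CH₃)₃C–OTf loses OTf⁻: pKₐ(CF₃SO₃H (triflic acid)) ≈ -14
(CH₃)₃C–OClO₃ loses ClO₄⁻: pKₐ(HClO₄) ≈ -10
(CH₃)₃C–Cl loses Cl⁻: pKₐ(HCl) ≈ -7
(CH₃)₃C–OBz loses PhCOO⁻: pKₐ(C₆H₅COOH) ≈ 4.2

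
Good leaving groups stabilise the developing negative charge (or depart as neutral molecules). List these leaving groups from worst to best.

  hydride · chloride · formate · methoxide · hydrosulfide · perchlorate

A good leaving group is a weak base: the lower the pKₐ of its conjugate acid, the more readily it departs.
perchlorate: pKₐ(HClO₄) ≈ -10
chloride: pKₐ(HCl) ≈ -7
formate: pKₐ(HCOOH) ≈ 3.8
hydrosulfide: pKₐ(H₂S) ≈ 7
methoxide: pKₐ(CH₃OH) ≈ 15.5
hydride: pKₐ(H₂) ≈ 36
Reversing gives the worst-to-best order requested.

hydride < methoxide < hydrosulfide < formate < chloride < perchlorate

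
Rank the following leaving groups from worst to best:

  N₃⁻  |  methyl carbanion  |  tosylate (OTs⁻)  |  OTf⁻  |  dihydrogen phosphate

The more stable X⁻ (or X) is on its own — i.e. the weaker a base it is — the better a leaving group it makes.
OTf⁻: pKₐ(CF₃SO₃H (triflic acid)) ≈ -14 — charge spread over three oxygens and a CF₃ group; the premier leaving group in synthesis
tosylate (OTs⁻): pKₐ(p-CH₃C₆H₄SO₃H (TsOH)) ≈ -2.8
dihydrogen phosphate: pKₐ(H₃PO₄) ≈ 2.1 — moderate base; biological leaving group after further activation
N₃⁻: pKₐ(HN₃) ≈ 4.7
methyl carbanion: pKₐ(CH₄) ≈ 48 — unstabilised carbanion; the worst conceivable leaving group
The question asks for worst first, so the sequence is read in increasing leaving-group ability.

methyl carbanion < N₃⁻ < dihydrogen phosphate < tosylate (OTs⁻) < OTf⁻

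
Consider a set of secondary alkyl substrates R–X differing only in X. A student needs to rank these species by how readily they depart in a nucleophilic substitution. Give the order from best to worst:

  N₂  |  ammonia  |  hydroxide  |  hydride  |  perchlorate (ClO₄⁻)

N₂ > perchlorate (ClO₄⁻) > ammonia > hydroxide > hydride

The more stable X⁻ (or X) is on its own — i.e. the weaker a base it is — the better a leaving group it makes.
N₂: no meaningful conjugate acid; N₂ departs as an exceptionally stable neutral molecule
perchlorate (ClO₄⁻): pKₐ(HClO₄) ≈ -10
ammonia: pKₐ(NH₄⁺) ≈ 9.2 — neutral but moderately basic; leaves from R–NH₃⁺
hydroxide: pKₐ(H₂O) ≈ 15.7 — strong base; essentially never leaves without prior activation
hydride: pKₐ(H₂) ≈ 36 — extremely strong base; leaves only in special hydride-transfer contexts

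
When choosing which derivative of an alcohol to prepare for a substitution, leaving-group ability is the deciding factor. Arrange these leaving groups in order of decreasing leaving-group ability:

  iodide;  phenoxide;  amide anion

The more stable X⁻ (or X) is on its own — i.e. the weaker a base it is — the better a leaving group it makes.
iodide: pKₐ(HI) ≈ -10
phenoxide: pKₐ(C₆H₅OH (phenol)) ≈ 10
amide anion: pKₐ(NH₃) ≈ 38

iodide > phenoxide > amide anion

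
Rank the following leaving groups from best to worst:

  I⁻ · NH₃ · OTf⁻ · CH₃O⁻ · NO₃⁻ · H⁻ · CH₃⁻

OTf⁻ > I⁻ > NO₃⁻ > NH₃ > CH₃O⁻ > H⁻ > CH₃⁻

A good leaving group is a weak base: the lower the pKₐ of its conjugate acid, the more readily it departs.
OTf⁻: pKₐ(CF₃SO₃H (triflic acid)) ≈ -14
I⁻: pKₐ(HI) ≈ -10
NO₃⁻: pKₐ(HNO₃) ≈ -1.3
NH₃: pKₐ(NH₄⁺) ≈ 9.2
CH₃O⁻: pKₐ(CH₃OH) ≈ 15.5
H⁻: pKₐ(H₂) ≈ 36
CH₃⁻: pKₐ(CH₄) ≈ 48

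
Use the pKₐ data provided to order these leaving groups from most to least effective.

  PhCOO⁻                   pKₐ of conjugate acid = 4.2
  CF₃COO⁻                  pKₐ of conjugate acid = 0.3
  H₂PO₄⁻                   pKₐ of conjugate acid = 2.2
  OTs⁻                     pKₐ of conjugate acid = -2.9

Lower conjugate-acid pKₐ ⇒ weaker base ⇒ better leaving group.
Sorting by the given values: OTs⁻ (-2.9), CF₃COO⁻ (0.3), H₂PO₄⁻ (2.2), PhCOO⁻ (4.2).

OTs⁻ > CF₃COO⁻ > H₂PO₄⁻ > PhCOO⁻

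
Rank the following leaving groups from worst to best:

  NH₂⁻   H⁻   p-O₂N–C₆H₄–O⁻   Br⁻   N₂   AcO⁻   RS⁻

NH₂⁻ < H⁻ < RS⁻ < p-O₂N–C₆H₄–O⁻ < AcO⁻ < Br⁻ < N₂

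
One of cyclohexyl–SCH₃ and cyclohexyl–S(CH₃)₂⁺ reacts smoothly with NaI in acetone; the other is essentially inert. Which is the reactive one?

From cyclohexyl–SCH₃ the departing group would be RS⁻ (pKₐ(RSH (a thiol)) ≈ 10.5). Moderately basic; rarely leaves without activation.
From cyclohexyl–S(CH₃)₂⁺ the leaving group is SR'₂ (pKₐ(R'₂SH⁺) ≈ -7). Neutral; leaves from a sulfonium salt (R–SR'₂⁺).
(In practice cyclohexyl–S(CH₃)₂⁺ is made from cyclohexyl–SCH₃ by S-methylation with CH₃I, allowing neutral dimethyl sulfide, rather than methanethiolate, to depart.)

cyclohexyl–S(CH₃)₂⁺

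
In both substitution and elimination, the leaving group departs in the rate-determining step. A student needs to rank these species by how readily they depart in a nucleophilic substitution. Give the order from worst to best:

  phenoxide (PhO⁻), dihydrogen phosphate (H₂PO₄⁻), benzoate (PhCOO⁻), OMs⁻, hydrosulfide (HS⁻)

A good leaving group is a weak base: the lower the pKₐ of its conjugate acid, the more readily it departs.
OMs⁻: pKₐ(CH₃SO₃H (MsOH)) ≈ -1.9 — resonance-delocalised alkanesulfonate
dihydrogen phosphate (H₂PO₄⁻): pKₐ(H₃PO₄) ≈ 2.1
benzoate (PhCOO⁻): pKₐ(C₆H₅COOH) ≈ 4.2
hydrosulfide (HS⁻): pKₐ(H₂S) ≈ 7
phenoxide (PhO⁻): pKₐ(C₆H₅OH (phenol)) ≈ 10 — resonance into the ring helps, but still a poor LG
The question asks for worst first, so the sequence is read in increasing leaving-group ability.

phenoxide (PhO⁻) < hydrosulfide (HS⁻) < benzoate (PhCOO⁻) < dihydrogen phosphate (H₂PO₄⁻) < OMs⁻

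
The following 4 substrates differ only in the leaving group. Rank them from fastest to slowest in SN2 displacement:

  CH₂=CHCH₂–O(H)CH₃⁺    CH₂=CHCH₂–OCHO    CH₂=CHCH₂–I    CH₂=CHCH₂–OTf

The skeletons are identical, so relative rate is governed entirely by leaving-group ability.
A good leaving group is a weak base: the lower the pKₐ of its conjugate acid, the more readily it departs.
CH₂=CHCH₂–OTf loses OTf⁻: pKₐ(CF₃SO₃H (triflic acid)) ≈ -14
CH₂=CHCH₂–I loses I⁻: pKₐ(HI) ≈ -10
CH₂=CHCH₂–O(H)CH₃⁺ loses R'OH: pKₐ(R'OH₂⁺) ≈ -2.4
CH₂=CHCH₂–OCHO loses HCOO⁻: pKₐ(HCOOH) ≈ 3.8

CH₂=CHCH₂–OTf > CH₂=CHCH₂–I > CH₂=CHCH₂–O(H)CH₃⁺ > CH₂=CHCH₂–OCHO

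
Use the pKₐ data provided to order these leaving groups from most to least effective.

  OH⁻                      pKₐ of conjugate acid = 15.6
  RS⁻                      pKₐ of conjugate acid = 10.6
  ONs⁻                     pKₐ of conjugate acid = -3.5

ONs⁻ > RS⁻ > OH⁻

Lower conjugate-acid pKₐ ⇒ weaker base ⇒ better leaving group.
Sorting by the given values: ONs⁻ (-3.5), RS⁻ (10.6), OH⁻ (15.6).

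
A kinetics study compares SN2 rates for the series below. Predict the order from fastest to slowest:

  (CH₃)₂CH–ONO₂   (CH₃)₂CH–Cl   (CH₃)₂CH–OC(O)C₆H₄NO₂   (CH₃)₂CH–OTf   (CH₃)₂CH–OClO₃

(CH₃)₂CH–OTf > (CH₃)₂CH–OClO₃ > (CH₃)₂CH–Cl > (CH₃)₂CH–ONO₂ > (CH₃)₂CH–OC(O)C₆H₄NO₂

Same R in every case — rank the leaving groups.
A good leaving group is a weak base: the lower the pKₐ of its conjugate acid, the more readily it departs.
(CH₃)₂CH–OTf loses OTf⁻: pKₐ(CF₃SO₃H (triflic acid)) ≈ -14
(CH₃)₂CH–OClO₃ loses ClO₄⁻: pKₐ(HClO₄) ≈ -10
(CH₃)₂CH–Cl loses Cl⁻: pKₐ(HCl) ≈ -7
(CH₃)₂CH–ONO₂ loses NO₃⁻: pKₐ(HNO₃) ≈ -1.3
(CH₃)₂CH–OC(O)C₆H₄NO₂ loses p-O₂N–C₆H₄–COO⁻: pKₐ(p-nitrobenzoic acid) ≈ 3.4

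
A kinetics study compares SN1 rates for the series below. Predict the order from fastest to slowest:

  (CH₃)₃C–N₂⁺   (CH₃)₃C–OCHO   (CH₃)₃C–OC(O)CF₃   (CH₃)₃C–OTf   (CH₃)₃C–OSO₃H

(CH₃)₃C–N₂⁺ > (CH₃)₃C–OTf > (CH₃)₃C–OSO₃H > (CH₃)₃C–OC(O)CF₃ > (CH₃)₃C–OCHO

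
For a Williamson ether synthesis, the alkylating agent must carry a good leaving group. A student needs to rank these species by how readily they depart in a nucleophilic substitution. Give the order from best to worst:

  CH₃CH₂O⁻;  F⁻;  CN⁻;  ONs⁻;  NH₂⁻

Leaving-group ability tracks the stability of the departed species; conjugate-acid pKₐ is the usual yardstick (lower pKₐ → better LG).
ONs⁻: pKₐ(p-O₂NC₆H₄SO₃H) ≈ -3.5
F⁻: pKₐ(HF) ≈ 3.2
CN⁻: pKₐ(HCN) ≈ 9.2
CH₃CH₂O⁻: pKₐ(CH₃CH₂OH) ≈ 16
NH₂⁻: pKₐ(NH₃) ≈ 38

ONs⁻ > F⁻ > CN⁻ > CH₃CH₂O⁻ > NH₂⁻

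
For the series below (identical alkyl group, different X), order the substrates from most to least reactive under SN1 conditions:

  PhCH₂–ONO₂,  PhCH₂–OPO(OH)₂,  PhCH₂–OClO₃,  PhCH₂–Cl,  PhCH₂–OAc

Same R in every case — rank the leaving groups.
A good leaving group is a weak base: the lower the pKₐ of its conjugate acid, the more readily it departs.
PhCH₂–OClO₃ loses ClO₄⁻: pKₐ(HClO₄) ≈ -10
PhCH₂–Cl loses Cl⁻: pKₐ(HCl) ≈ -7
PhCH₂–ONO₂ loses NO₃⁻: pKₐ(HNO₃) ≈ -1.3
PhCH₂–OPO(OH)₂ loses H₂PO₄⁻: pKₐ(H₃PO₄) ≈ 2.1
PhCH₂–OAc loses AcO⁻: pKₐ(CH₃COOH) ≈ 4.8

PhCH₂–OClO₃ > PhCH₂–Cl > PhCH₂–ONO₂ > PhCH₂–OPO(OH)₂ > PhCH₂–OAc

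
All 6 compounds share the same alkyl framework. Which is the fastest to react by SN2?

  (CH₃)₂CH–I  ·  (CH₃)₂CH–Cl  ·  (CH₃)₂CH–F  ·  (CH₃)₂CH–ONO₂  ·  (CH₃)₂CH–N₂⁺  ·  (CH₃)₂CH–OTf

(CH₃)₂CH–N₂⁺

Same R in every case — rank the leaving groups.
Rank by basicity of the departing species: weakest base leaves most easily.
(CH₃)₂CH–N₂⁺ loses N₂: no meaningful conjugate acid; N₂ departs as an exceptionally stable neutral molecule
(CH₃)₂CH–OTf loses OTf⁻: pKₐ(CF₃SO₃H (triflic acid)) ≈ -14
(CH₃)₂CH–I loses I⁻: pKₐ(HI) ≈ -10
(CH₃)₂CH–Cl loses Cl⁻: pKₐ(HCl) ≈ -7
(CH₃)₂CH–ONO₂ loses NO₃⁻: pKₐ(HNO₃) ≈ -1.3
(CH₃)₂CH–F loses F⁻: pKₐ(HF) ≈ 3.2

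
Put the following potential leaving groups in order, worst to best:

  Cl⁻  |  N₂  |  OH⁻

OH⁻ < Cl⁻ < N₂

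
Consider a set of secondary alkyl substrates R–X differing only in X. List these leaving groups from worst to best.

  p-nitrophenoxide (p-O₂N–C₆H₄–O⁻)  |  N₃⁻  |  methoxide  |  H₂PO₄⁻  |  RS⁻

methoxide < RS⁻ < p-nitrophenoxide (p-O₂N–C₆H₄–O⁻) < N₃⁻ < H₂PO₄⁻

H₂PO₄⁻: pKₐ(H₃PO₄) ≈ 2.1
N₃⁻: pKₐ(HN₃) ≈ 4.7
p-nitrophenoxide (p-O₂N–C₆H₄–O⁻): pKₐ(p-nitrophenol) ≈ 7.2
RS⁻: pKₐ(RSH (a thiol)) ≈ 10.5
methoxide: pKₐ(CH₃OH) ≈ 15.5
Listed from poorest to best leaving group as asked.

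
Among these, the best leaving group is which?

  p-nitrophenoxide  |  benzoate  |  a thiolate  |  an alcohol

an alcohol

an alcohol: pKₐ(R'OH₂⁺) ≈ -2.4
benzoate: pKₐ(C₆H₅COOH) ≈ 4.2
p-nitrophenoxide: pKₐ(p-nitrophenol) ≈ 7.2
a thiolate: pKₐ(RSH (a thiol)) ≈ 10.5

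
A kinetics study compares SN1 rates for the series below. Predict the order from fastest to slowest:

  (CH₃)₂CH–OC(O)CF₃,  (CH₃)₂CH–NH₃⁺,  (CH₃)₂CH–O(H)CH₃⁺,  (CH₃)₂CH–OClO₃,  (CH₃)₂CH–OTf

Identical carbon frameworks mean the comparison reduces to leaving-group quality.
Leaving-group ability tracks the stability of the departed species; conjugate-acid pKₐ is the usual yardstick (lower pKₐ → better LG).
(CH₃)₂CH–OTf loses OTf⁻: pKₐ(CF₃SO₃H (triflic acid)) ≈ -14
(CH₃)₂CH–OClO₃ loses ClO₄⁻: pKₐ(HClO₄) ≈ -10
(CH₃)₂CH–O(H)CH₃⁺ loses R'OH: pKₐ(R'OH₂⁺) ≈ -2.4
(CH₃)₂CH–OC(O)CF₃ loses CF₃COO⁻: pKₐ(CF₃COOH) ≈ 0.2
(CH₃)₂CH–NH₃⁺ loses NH₃: pKₐ(NH₄⁺) ≈ 9.2

(CH₃)₂CH–OTf > (CH₃)₂CH–OClO₃ > (CH₃)₂CH–O(H)CH₃⁺ > (CH₃)₂CH–OC(O)CF₃ > (CH₃)₂CH–NH₃⁺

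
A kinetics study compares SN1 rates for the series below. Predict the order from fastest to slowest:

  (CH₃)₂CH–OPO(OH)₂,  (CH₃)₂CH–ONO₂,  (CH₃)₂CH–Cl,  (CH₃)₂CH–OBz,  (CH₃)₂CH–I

Same R in every case — rank the leaving groups.
Leaving-group ability tracks the stability of the departed species; conjugate-acid pKₐ is the usual yardstick (lower pKₐ → better LG).
(CH₃)₂CH–I loses I⁻: pKₐ(HI) ≈ -10
(CH₃)₂CH–Cl loses Cl⁻: pKₐ(HCl) ≈ -7
(CH₃)₂CH–ONO₂ loses NO₃⁻: pKₐ(HNO₃) ≈ -1.3
(CH₃)₂CH–OPO(OH)₂ loses H₂PO₄⁻: pKₐ(H₃PO₄) ≈ 2.1
(CH₃)₂CH–OBz loses PhCOO⁻: pKₐ(C₆H₅COOH) ≈ 4.2

(CH₃)₂CH–I > (CH₃)₂CH–Cl > (CH₃)₂CH–ONO₂ > (CH₃)₂CH–OPO(OH)₂ > (CH₃)₂CH–OBz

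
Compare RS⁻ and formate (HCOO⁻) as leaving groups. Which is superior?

formate (HCOO⁻)

formate (HCOO⁻) is the better leaving group.
pKₐ(HCOOH) ≈ 3.8 versus pKₐ(RSH (a thiol)) ≈ 10.5: formate (HCOO⁻) is the much weaker base.
Resonance-stabilised carboxylate.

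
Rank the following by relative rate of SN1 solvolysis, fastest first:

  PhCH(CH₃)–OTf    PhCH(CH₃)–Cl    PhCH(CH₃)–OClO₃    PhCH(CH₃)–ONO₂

PhCH(CH₃)–OTf > PhCH(CH₃)–OClO₃ > PhCH(CH₃)–Cl > PhCH(CH₃)–ONO₂

The skeletons are identical, so relative rate is governed entirely by leaving-group ability.
The more stable X⁻ (or X) is on its own — i.e. the weaker a base it is — the better a leaving group it makes.
PhCH(CH₃)–OTf loses OTf⁻: pKₐ(CF₃SO₃H (triflic acid)) ≈ -14
PhCH(CH₃)–OClO₃ loses ClO₄⁻: pKₐ(HClO₄) ≈ -10
PhCH(CH₃)–Cl loses Cl⁻: pKₐ(HCl) ≈ -7
PhCH(CH₃)–ONO₂ loses NO₃⁻: pKₐ(HNO₃) ≈ -1.3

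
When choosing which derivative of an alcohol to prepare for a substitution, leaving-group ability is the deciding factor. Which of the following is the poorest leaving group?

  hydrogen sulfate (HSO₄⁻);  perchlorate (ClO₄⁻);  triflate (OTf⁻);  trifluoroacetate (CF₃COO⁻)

A good leaving group is a weak base: the lower the pKₐ of its conjugate acid, the more readily it departs.
triflate (OTf⁻): pKₐ(CF₃SO₃H (triflic acid)) ≈ -14
perchlorate (ClO₄⁻): pKₐ(HClO₄) ≈ -10
hydrogen sulfate (HSO₄⁻): pKₐ(H₂SO₄) ≈ -3
trifluoroacetate (CF₃COO⁻): pKₐ(CF₃COOH) ≈ 0.2

trifluoroacetate (CF₃COO⁻)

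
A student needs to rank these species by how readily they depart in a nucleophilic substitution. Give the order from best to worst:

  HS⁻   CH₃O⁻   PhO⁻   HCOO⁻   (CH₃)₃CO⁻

The more stable X⁻ (or X) is on its own — i.e. the weaker a base it is — the better a leaving group it makes.
HCOO⁻: pKₐ(HCOOH) ≈ 3.8
HS⁻: pKₐ(H₂S) ≈ 7
PhO⁻: pKₐ(C₆H₅OH (phenol)) ≈ 10
CH₃O⁻: pKₐ(CH₃OH) ≈ 15.5
(CH₃)₃CO⁻: pKₐ(t-BuOH) ≈ 18

HCOO⁻ > HS⁻ > PhO⁻ > CH₃O⁻ > (CH₃)₃CO⁻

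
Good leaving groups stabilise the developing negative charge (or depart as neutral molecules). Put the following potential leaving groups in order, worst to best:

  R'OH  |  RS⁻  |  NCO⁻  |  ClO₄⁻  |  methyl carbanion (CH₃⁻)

methyl carbanion (CH₃⁻) < RS⁻ < NCO⁻ < R'OH < ClO₄⁻

Leaving-group ability tracks the stability of the departed species; conjugate-acid pKₐ is the usual yardstick (lower pKₐ → better LG).
ClO₄⁻: pKₐ(HClO₄) ≈ -10
R'OH: pKₐ(R'OH₂⁺) ≈ -2.4
NCO⁻: pKₐ(HOCN) ≈ 3.5
RS⁻: pKₐ(RSH (a thiol)) ≈ 10.5 — moderately basic; rarely leaves without activation
methyl carbanion (CH₃⁻): pKₐ(CH₄) ≈ 48
Reversing gives the worst-to-best order requested.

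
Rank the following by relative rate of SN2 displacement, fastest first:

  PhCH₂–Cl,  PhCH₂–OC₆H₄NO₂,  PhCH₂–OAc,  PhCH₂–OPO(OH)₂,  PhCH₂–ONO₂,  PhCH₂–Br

The skeletons are identical, so relative rate is governed entirely by leaving-group ability.
A good leaving group is a weak base: the lower the pKₐ of its conjugate acid, the more readily it departs.
PhCH₂–Br loses Br⁻: pKₐ(HBr) ≈ -9
PhCH₂–Cl loses Cl⁻: pKₐ(HCl) ≈ -7
PhCH₂–ONO₂ loses NO₃⁻: pKₐ(HNO₃) ≈ -1.3
PhCH₂–OPO(OH)₂ loses H₂PO₄⁻: pKₐ(H₃PO₄) ≈ 2.1
PhCH₂–OAc loses AcO⁻: pKₐ(CH₃COOH) ≈ 4.8
PhCH₂–OC₆H₄NO₂ loses p-O₂N–C₆H₄–O⁻: pKₐ(p-nitrophenol) ≈ 7.2

PhCH₂–Br > PhCH₂–Cl > PhCH₂–ONO₂ > PhCH₂–OPO(OH)₂ > PhCH₂–OAc > PhCH₂–OC₆H₄NO₂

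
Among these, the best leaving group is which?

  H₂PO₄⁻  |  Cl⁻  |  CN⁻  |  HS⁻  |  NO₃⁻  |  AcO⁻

Cl⁻

The more stable X⁻ (or X) is on its own — i.e. the weaker a base it is — the better a leaving group it makes.
Cl⁻: pKₐ(HCl) ≈ -7
NO₃⁻: pKₐ(HNO₃) ≈ -1.3
H₂PO₄⁻: pKₐ(H₃PO₄) ≈ 2.1
AcO⁻: pKₐ(CH₃COOH) ≈ 4.8
HS⁻: pKₐ(H₂S) ≈ 7
CN⁻: pKₐ(HCN) ≈ 9.2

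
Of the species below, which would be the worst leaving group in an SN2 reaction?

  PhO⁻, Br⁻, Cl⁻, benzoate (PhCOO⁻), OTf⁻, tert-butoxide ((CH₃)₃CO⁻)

tert-butoxide ((CH₃)₃CO⁻)

OTf⁻: pKₐ(CF₃SO₃H (triflic acid)) ≈ -14
Br⁻: pKₐ(HBr) ≈ -9
Cl⁻: pKₐ(HCl) ≈ -7
benzoate (PhCOO⁻): pKₐ(C₆H₅COOH) ≈ 4.2
PhO⁻: pKₐ(C₆H₅OH (phenol)) ≈ 10
tert-butoxide ((CH₃)₃CO⁻): pKₐ(t-BuOH) ≈ 18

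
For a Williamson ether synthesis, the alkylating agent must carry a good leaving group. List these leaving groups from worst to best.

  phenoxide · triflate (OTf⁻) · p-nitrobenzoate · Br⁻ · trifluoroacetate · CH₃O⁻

CH₃O⁻ < phenoxide < p-nitrobenzoate < trifluoroacetate < Br⁻ < triflate (OTf⁻)

The more stable X⁻ (or X) is on its own — i.e. the weaker a base it is — the better a leaving group it makes.
triflate (OTf⁻): pKₐ(CF₃SO₃H (triflic acid)) ≈ -14 — charge spread over three oxygens and a CF₃ group; the premier leaving group in synthesis
Br⁻: pKₐ(HBr) ≈ -9
trifluoroacetate: pKₐ(CF₃COOH) ≈ 0.2
p-nitrobenzoate: pKₐ(p-nitrobenzoic acid) ≈ 3.4 — electron-withdrawing nitro group stabilises the carboxylate
phenoxide: pKₐ(C₆H₅OH (phenol)) ≈ 10
CH₃O⁻: pKₐ(CH₃OH) ≈ 15.5
Listed from poorest to best leaving group as asked.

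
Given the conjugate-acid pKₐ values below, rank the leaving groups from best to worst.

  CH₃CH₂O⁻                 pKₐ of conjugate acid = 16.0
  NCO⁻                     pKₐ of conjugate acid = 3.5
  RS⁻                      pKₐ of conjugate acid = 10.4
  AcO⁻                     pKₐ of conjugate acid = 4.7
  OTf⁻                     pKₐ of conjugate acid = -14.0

OTf⁻ > NCO⁻ > AcO⁻ > RS⁻ > CH₃CH₂O⁻

Lower conjugate-acid pKₐ ⇒ weaker base ⇒ better leaving group.
Sorting by the given values: OTf⁻ (-14.0), NCO⁻ (3.5), AcO⁻ (4.7), RS⁻ (10.4), CH₃CH₂O⁻ (16.0).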